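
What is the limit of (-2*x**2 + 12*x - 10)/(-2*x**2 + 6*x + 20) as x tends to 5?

4/7

Direct substitution gives 0/0, so factor. Both numerator and denominator have (x - 5) as a factor.
After cancelling, the expression reduces to (2 - 2*x)/(-2*x - 4).
Substituting x = 5 gives 4/7.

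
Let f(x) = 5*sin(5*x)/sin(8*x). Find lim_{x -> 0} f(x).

Substitution gives 0/0.
Divide numerator and denominator by x: sin(5x)/x → 5 and sin(8x)/x → 8, so the limit is 5·5/8 = 25/8.

25/8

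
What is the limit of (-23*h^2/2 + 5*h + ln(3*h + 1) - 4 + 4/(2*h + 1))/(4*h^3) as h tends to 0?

-23/4

Substitution gives 0/0; apply L'Hôpital's rule 3 times.
After differentiating numerator and denominator 3 times the quotient is (54/(3*h + 1)^3 - 192/(2*h + 1)^4)/(24); at h = 0 this is -23/4.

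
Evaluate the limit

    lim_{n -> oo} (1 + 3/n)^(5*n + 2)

The base → 1 and the exponent → ∞: a 1^∞ form.
Take logarithms: (5n + 2)·ln(1 + 3/n). Since ln(1+u) ~ u for small u, this behaves like (5n)·(3/n) → 15.
So the limit is e^(15).

e^(15)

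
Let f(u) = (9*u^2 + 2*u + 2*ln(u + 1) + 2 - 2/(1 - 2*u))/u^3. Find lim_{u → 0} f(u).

Substitution gives 0/0 (the numerator vanishes to order 3).
Expand each term to order u^3: the coefficient of u^3 in -2·1/(1 - 2u) is -16 and in 2·ln(1 + u) is 2/3.
Lower-order terms cancel with the polynomial part, so the numerator is (-46/3)·u^3 + o(u^3), and the limit is (-46/3)/(1) = -46/3.

-46/3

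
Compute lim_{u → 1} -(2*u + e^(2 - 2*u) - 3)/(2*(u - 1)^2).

Direct substitution gives 0/0.
Apply L'Hôpital: lim (2 - 2*e^(2 - 2*u))/(4 - 4*u), still 0/0.
After 2 applications of L'Hôpital's rule the quotient is (4*e^(2 - 2*u))/(-4); substituting u = 1 gives -1.

-1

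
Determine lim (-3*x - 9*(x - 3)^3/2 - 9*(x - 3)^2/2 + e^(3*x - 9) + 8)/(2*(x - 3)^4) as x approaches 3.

Direct substitution gives 0/0.
Apply L'Hôpital: lim (-9*x - 27*(x - 3)^2/2 + 3*e^(3*x - 9) + 24)/(8*(x - 3)^3), still 0/0.
Apply L'Hôpital: lim (-27*x + 9*e^(3*x - 9) + 72)/(24*(x - 3)^2), still 0/0.
Apply L'Hôpital: lim (27*e^(3*x - 9) - 27)/(48*x - 144), still 0/0.
After 4 applications of L'Hôpital's rule the quotient is (81*e^(3*x - 9))/(48); substituting x = 3 gives 27/16.

27/16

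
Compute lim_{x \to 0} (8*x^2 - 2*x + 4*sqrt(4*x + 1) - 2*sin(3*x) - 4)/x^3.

25

Substitution gives 0/0 (the numerator vanishes to order 3).
Expand each term to order x^3: the coefficient of x^3 in 4·√(1 + 4x) is 16 and in -2·sin(3x) is 9.
Lower-order terms cancel with the polynomial part, so the numerator is (25)·x^3 + o(x^3), and the limit is (25)/(1) = 25.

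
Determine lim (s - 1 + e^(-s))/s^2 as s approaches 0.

1/2

Direct substitution gives 0/0.
Apply L'Hôpital: lim (1 - e^(-s))/(2*s), still 0/0.
After 2 applications of L'Hôpital's rule the quotient is (e^(-s))/(2); substituting s = 0 gives 1/2.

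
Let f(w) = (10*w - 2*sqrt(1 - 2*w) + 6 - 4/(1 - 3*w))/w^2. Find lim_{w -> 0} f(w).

-35

Substitution gives 0/0; apply L'Hôpital's rule 2 times.
After differentiating numerator and denominator 2 times the quotient is (72/(3*w - 1)^3 + 2/(1 - 2*w)^(3/2))/(2); at w = 0 this is -35.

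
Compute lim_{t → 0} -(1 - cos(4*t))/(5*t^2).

Substitution gives 0/0.
Use (1 − cos u)/u² → 1/2 with u = 4t: the limit is 4²/(2·(-5)) = -8/5.

-8/5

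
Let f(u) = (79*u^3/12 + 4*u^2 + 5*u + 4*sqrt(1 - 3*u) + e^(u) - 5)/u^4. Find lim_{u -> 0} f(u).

Substitution gives 0/0; apply L'Hôpital's rule 4 times.
After differentiating numerator and denominator 4 times the quotient is (e^(u) - 1215/(4*(1 - 3*u)^(7/2)))/(24); at u = 0 this is -1211/96.

-1211/96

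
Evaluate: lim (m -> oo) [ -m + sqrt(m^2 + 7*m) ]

7/2

This has the form ∞ − ∞. Multiply and divide by the conjugate √(m^2 + 7*m) + m.
That gives (7m) / (√(m^2 + 7*m) + m).
Divide numerator and denominator by m: the limit is 7/(2·1) = 7/2.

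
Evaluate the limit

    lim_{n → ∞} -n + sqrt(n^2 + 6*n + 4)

This has the form ∞ − ∞. Multiply and divide by the conjugate √(n^2 + 6*n + 4) + n.
That gives (6n + 4) / (√(n^2 + 6*n + 4) + n).
Divide numerator and denominator by n: the limit is 6/(2·1) = 3.

3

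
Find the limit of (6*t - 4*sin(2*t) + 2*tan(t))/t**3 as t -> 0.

6

Substitution gives 0/0; apply L'Hôpital's rule 3 times.
After differentiating numerator and denominator 3 times the quotient is (32*cos(2*t) + 12*tan(t)^4 + 16*tan(t)^2 + 4)/(6); at t = 0 this is 6.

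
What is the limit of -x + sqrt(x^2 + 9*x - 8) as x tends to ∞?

An ∞ − ∞ form. Rationalising with the conjugate, the difference becomes (9x - 8) / (√(x^2 + 9*x - 8) + x).
For large x the denominator behaves like 2·x, so the quotient tends to 9/2 = 9/2.

9/2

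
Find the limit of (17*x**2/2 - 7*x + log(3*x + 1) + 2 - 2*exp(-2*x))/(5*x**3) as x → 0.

7/3

Substitution gives 0/0 (the numerator vanishes to order 3).
Expand each term to order x^3: the coefficient of x^3 in -2·e^(-2x) is 8/3 and in ln(1 + 3x) is 9.
Lower-order terms cancel with the polynomial part, so the numerator is (35/3)·x^3 + o(x^3), and the limit is (35/3)/(5) = 7/3.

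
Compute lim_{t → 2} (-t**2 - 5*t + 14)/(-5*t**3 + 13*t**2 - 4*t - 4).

3/4

At t = 2 both the top and bottom vanish — a removable singularity. Factoring out (t - 2) from each leaves (-t - 7)/(-5*t^2 + 3*t + 2), which at t = 2 equals 3/4.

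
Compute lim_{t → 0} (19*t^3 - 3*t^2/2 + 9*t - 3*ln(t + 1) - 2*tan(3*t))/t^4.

Substitution gives 0/0 (the numerator vanishes to order 4).
Expand each term to order t^4: the coefficient of t^4 in -3·ln(1 + t) is 3/4 and in -2·tan(3t) is 0.
Lower-order terms cancel with the polynomial part, so the numerator is (3/4)·t^4 + o(t^4), and the limit is (3/4)/(1) = 3/4.

3/4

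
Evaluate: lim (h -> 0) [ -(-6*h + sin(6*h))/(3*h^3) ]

12

Direct substitution gives 0/0.
Apply L'Hôpital: lim (6*cos(6*h) - 6)/(-9*h^2), still 0/0.
Apply L'Hôpital: lim (-36*sin(6*h))/(-18*h), still 0/0.
After 3 applications of L'Hôpital's rule the quotient is (-216*cos(6*h))/(-18); substituting h = 0 gives 12.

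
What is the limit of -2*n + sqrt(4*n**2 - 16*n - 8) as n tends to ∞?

-4

This has the form ∞ − ∞. Multiply and divide by the conjugate √(4*n^2 - 16*n - 8) + 2n.
That gives (-16n - 8) / (√(4*n^2 - 16*n - 8) + 2n).
Divide numerator and denominator by n: the limit is -16/(2·2) = -4.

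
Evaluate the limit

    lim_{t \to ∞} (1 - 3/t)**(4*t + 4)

Write it as [(1 - 3/t)^t]^(4) · (1 - 3/t)^(4). The bracketed term tends to e^(-3) and the second factor to 1, so the limit is e^(-12).

e^(-12)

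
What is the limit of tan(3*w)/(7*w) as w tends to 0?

3/7

Substitution gives 0/0.
Since tan(u)/u → 1 as u → 0, tan(3w)/(3w) → 1 and the limit is 3/7.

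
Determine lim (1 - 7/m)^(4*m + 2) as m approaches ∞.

e^(-28)

Let L be the limit and take ln: ln L = lim (4m + 2)·ln(1 - 7/m) = lim (4m + 2)·(-7/m + O(1/m²)) = -28.
Hence L = e^(-28).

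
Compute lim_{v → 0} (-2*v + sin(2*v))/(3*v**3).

Direct substitution gives 0/0.
Apply L'Hôpital: lim (2*cos(2*v) - 2)/(9*v^2), still 0/0.
Apply L'Hôpital: lim (-4*sin(2*v))/(18*v), still 0/0.
After 3 applications of L'Hôpital's rule the quotient is (-8*cos(2*v))/(18); substituting v = 0 gives -4/9.

-4/9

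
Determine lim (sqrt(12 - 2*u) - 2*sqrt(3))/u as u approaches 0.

A 0/0 form; rationalise with √(12 - 2u) + √12. This collapses the numerator to -2u, leaving -2/(√(12 - 2u) + √12) → -2/(2√12) = -√(3)/6.

-√(3)/6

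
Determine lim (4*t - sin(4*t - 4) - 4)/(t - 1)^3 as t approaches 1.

Direct substitution gives 0/0.
Apply L'Hôpital: lim (4 - 4*cos(4*t - 4))/(3*(t - 1)^2), still 0/0.
Apply L'Hôpital: lim (16*sin(4*t - 4))/(6*t - 6), still 0/0.
After 3 applications of L'Hôpital's rule the quotient is (64*cos(4*t - 4))/(6); substituting t = 1 gives 32/3.

32/3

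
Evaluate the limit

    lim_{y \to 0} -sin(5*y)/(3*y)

-5/3

Substitution gives 0/0.
Write it as (5/(-3))·sin(5y)/(5y); since sin(u)/u → 1, the limit is -5/3.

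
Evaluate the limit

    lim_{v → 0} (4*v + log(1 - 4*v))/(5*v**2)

-8/5

Direct substitution gives 0/0.
Apply L'Hôpital: lim (4 - 4/(1 - 4*v))/(10*v), still 0/0.
After 2 applications of L'Hôpital's rule the quotient is (-16/(1 - 4*v)^2)/(10); substituting v = 0 gives -8/5.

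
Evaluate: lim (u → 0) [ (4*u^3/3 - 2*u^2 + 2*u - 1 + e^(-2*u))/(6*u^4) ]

1/9

Direct substitution gives 0/0.
Apply L'Hôpital: lim (4*u^2 - 4*u + 2 - 2*e^(-2*u))/(24*u^3), still 0/0.
Apply L'Hôpital: lim (8*u - 4 + 4*e^(-2*u))/(72*u^2), still 0/0.
Apply L'Hôpital: lim (8 - 8*e^(-2*u))/(144*u), still 0/0.
After 4 applications of L'Hôpital's rule the quotient is (16*e^(-2*u))/(144); substituting u = 0 gives 1/9.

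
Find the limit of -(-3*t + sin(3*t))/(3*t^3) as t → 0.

Direct substitution gives 0/0.
Apply L'Hôpital: lim (3*cos(3*t) - 3)/(-9*t^2), still 0/0.
Apply L'Hôpital: lim (-9*sin(3*t))/(-18*t), still 0/0.
After 3 applications of L'Hôpital's rule the quotient is (-27*cos(3*t))/(-18); substituting t = 0 gives 3/2.

3/2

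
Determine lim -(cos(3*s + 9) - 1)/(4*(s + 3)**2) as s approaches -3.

9/8

Direct substitution gives 0/0.
Apply L'Hôpital: lim (-3*sin(3*s + 9))/(-8*s - 24), still 0/0.
After 2 applications of L'Hôpital's rule the quotient is (-9*cos(3*s + 9))/(-8); substituting s = -3 gives 9/8.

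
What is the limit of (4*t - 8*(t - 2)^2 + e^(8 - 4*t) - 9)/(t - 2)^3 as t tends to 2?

-32/3

Direct substitution gives 0/0.
Apply L'Hôpital: lim (-16*t - 4*e^(8 - 4*t) + 36)/(3*(t - 2)^2), still 0/0.
Apply L'Hôpital: lim (16*e^(8 - 4*t) - 16)/(6*t - 12), still 0/0.
After 3 applications of L'Hôpital's rule the quotient is (-64*e^(8 - 4*t))/(6); substituting t = 2 gives -32/3.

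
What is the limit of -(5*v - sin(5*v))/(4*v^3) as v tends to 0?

Direct substitution gives 0/0.
Apply L'Hôpital: lim (5 - 5*cos(5*v))/(-12*v^2), still 0/0.
Apply L'Hôpital: lim (25*sin(5*v))/(-24*v), still 0/0.
After 3 applications of L'Hôpital's rule the quotient is (125*cos(5*v))/(-24); substituting v = 0 gives -125/24.

-125/24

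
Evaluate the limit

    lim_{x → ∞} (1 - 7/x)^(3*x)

The base → 1 and the exponent → ∞: a 1^∞ form.
Take logarithms: (3x)·ln(1 - 7/x). Since ln(1+u) ~ u for small u, this behaves like (3x)·(-7/x) → -21.
So the limit is e^(-21).

e^(-21)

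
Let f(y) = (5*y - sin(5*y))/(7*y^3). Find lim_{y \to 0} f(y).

125/42

Direct substitution gives 0/0.
Apply L'Hôpital: lim (5 - 5*cos(5*y))/(21*y^2), still 0/0.
Apply L'Hôpital: lim (25*sin(5*y))/(42*y), still 0/0.
After 3 applications of L'Hôpital's rule the quotient is (125*cos(5*y))/(42); substituting y = 0 gives 125/42.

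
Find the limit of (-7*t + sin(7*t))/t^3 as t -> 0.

-343/6

Direct substitution gives 0/0.
Apply L'Hôpital: lim (7*cos(7*t) - 7)/(3*t^2), still 0/0.
Apply L'Hôpital: lim (-49*sin(7*t))/(6*t), still 0/0.
After 3 applications of L'Hôpital's rule the quotient is (-343*cos(7*t))/(6); substituting t = 0 gives -343/6.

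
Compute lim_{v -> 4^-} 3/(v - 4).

As v → 4⁻, (v - 4) → 0⁻, so (v - 4)^1 → 0⁻ and 3/(v - 4)^1 → -∞.

-∞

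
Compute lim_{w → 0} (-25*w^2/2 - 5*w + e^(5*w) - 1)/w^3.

Direct substitution gives 0/0.
Apply L'Hôpital: lim (-25*w + 5*e^(5*w) - 5)/(3*w^2), still 0/0.
Apply L'Hôpital: lim (25*e^(5*w) - 25)/(6*w), still 0/0.
After 3 applications of L'Hôpital's rule the quotient is (125*e^(5*w))/(6); substituting w = 0 gives 125/6.

125/6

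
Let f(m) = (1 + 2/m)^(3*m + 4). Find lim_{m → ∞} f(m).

e^(6)

Let L be the limit and take ln: ln L = lim (3m + 4)·ln(1 + 2/m) = lim (3m + 4)·(2/m + O(1/m²)) = 6.
Hence L = e^(6).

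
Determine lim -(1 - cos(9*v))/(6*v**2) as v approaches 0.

Substitution gives 0/0.
Use (1 − cos u)/u² → 1/2 with u = 9v: the limit is 9²/(2·(-6)) = -27/4.

-27/4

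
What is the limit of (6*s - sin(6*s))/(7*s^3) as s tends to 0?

36/7

Direct substitution gives 0/0.
Apply L'Hôpital: lim (6 - 6*cos(6*s))/(21*s^2), still 0/0.
Apply L'Hôpital: lim (36*sin(6*s))/(42*s), still 0/0.
After 3 applications of L'Hôpital's rule the quotient is (216*cos(6*s))/(42); substituting s = 0 gives 36/7.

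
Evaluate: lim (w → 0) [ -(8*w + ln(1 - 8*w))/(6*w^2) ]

Direct substitution gives 0/0.
Apply L'Hôpital: lim (8 - 8/(1 - 8*w))/(-12*w), still 0/0.
After 2 applications of L'Hôpital's rule the quotient is (-64/(1 - 8*w)^2)/(-12); substituting w = 0 gives 16/3.

16/3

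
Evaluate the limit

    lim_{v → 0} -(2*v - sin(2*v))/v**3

Direct substitution gives 0/0.
Apply L'Hôpital: lim (2 - 2*cos(2*v))/(-3*v^2), still 0/0.
Apply L'Hôpital: lim (4*sin(2*v))/(-6*v), still 0/0.
After 3 applications of L'Hôpital's rule the quotient is (8*cos(2*v))/(-6); substituting v = 0 gives -4/3.

-4/3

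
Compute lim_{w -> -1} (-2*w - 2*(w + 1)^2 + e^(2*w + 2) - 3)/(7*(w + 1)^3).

Direct substitution gives 0/0.
Apply L'Hôpital: lim (-4*w + 2*e^(2*w + 2) - 6)/(21*(w + 1)^2), still 0/0.
Apply L'Hôpital: lim (4*e^(2*w + 2) - 4)/(42*w + 42), still 0/0.
After 3 applications of L'Hôpital's rule the quotient is (8*e^(2*w + 2))/(42); substituting w = -1 gives 4/21.

4/21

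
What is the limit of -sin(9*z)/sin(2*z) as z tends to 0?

-9/2

Substitution gives 0/0.
Divide numerator and denominator by z: sin(9z)/z → 9 and sin(2z)/z → 2, so the limit is -1·9/2 = -9/2.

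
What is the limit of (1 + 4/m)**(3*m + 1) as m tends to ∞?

e^(12)

The base → 1 and the exponent → ∞: a 1^∞ form.
Take logarithms: (3m + 1)·ln(1 + 4/m). Since ln(1+u) ~ u for small u, this behaves like (3m)·(4/m) → 12.
So the limit is e^(12).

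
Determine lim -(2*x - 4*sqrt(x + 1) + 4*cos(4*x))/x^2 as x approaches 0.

Substitution gives 0/0 (the numerator vanishes to order 2).
Expand each term to order x^2: the coefficient of x^2 in 4·cos(4x) is -32 and in -4·√(1 + x) is 1/2.
Lower-order terms cancel with the polynomial part, so the numerator is (-63/2)·x^2 + o(x^2), and the limit is (-63/2)/(-1) = 63/2.

63/2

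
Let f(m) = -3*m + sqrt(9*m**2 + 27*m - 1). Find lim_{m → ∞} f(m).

9/2

An ∞ − ∞ form. Rationalising with the conjugate, the difference becomes (27m - 1) / (√(9*m^2 + 27*m - 1) + 3m).
For large m the denominator behaves like 2·3m, so the quotient tends to 27/6 = 9/2.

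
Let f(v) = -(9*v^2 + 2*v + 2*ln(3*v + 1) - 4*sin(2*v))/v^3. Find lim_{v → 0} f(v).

Substitution gives 0/0; apply L'Hôpital's rule 3 times.
After differentiating numerator and denominator 3 times the quotient is (32*cos(2*v) + 108/(3*v + 1)^3)/(-6); at v = 0 this is -70/3.

-70/3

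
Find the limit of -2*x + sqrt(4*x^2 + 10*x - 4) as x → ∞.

This has the form ∞ − ∞. Multiply and divide by the conjugate √(4*x^2 + 10*x - 4) + 2x.
That gives (10x - 4) / (√(4*x^2 + 10*x - 4) + 2x).
Divide numerator and denominator by x: the limit is 10/(2·2) = 5/2.

5/2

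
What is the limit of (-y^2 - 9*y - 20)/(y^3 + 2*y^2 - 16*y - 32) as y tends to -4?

-1/16

At y = -4 both the top and bottom vanish — a removable singularity. Factoring out (y + 4) from each leaves (-y - 5)/(y^2 - 2*y - 8), which at y = -4 equals -1/16.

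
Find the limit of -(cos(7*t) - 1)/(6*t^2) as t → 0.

49/12

Direct substitution gives 0/0.
Apply L'Hôpital: lim (-7*sin(7*t))/(-12*t), still 0/0.
After 2 applications of L'Hôpital's rule the quotient is (-49*cos(7*t))/(-12); substituting t = 0 gives 49/12.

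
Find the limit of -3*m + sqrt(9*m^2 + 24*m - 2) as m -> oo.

4

This has the form ∞ − ∞. Multiply and divide by the conjugate √(9*m^2 + 24*m - 2) + 3m.
That gives (24m - 2) / (√(9*m^2 + 24*m - 2) + 3m).
Divide numerator and denominator by m: the limit is 24/(2·3) = 4.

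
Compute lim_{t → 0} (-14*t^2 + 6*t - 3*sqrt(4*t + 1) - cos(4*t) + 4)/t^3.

Substitution gives 0/0 (the numerator vanishes to order 3).
Expand each term to order t^3: the coefficient of t^3 in −cos(4t) is 0 and in -3·√(1 + 4t) is -12.
Lower-order terms cancel with the polynomial part, so the numerator is (-12)·t^3 + o(t^3), and the limit is (-12)/(1) = -12.

-12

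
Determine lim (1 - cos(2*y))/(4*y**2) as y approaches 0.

Substitution gives 0/0.
Use (1 − cos u)/u² → 1/2 with u = 2y: the limit is 2²/(2·4) = 1/2.

1/2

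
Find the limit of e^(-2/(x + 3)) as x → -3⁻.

As x → -3⁻, -2/(x + 3) → +∞, so e^(-2/(x + 3)) → ∞.

∞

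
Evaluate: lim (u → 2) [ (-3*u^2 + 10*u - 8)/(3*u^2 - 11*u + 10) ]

-2

Direct substitution gives 0/0, so factor. Both numerator and denominator have (u - 2) as a factor.
After cancelling, the expression reduces to (4 - 3*u)/(3*u - 5).
Substituting u = 2 gives -2.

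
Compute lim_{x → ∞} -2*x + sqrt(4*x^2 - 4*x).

An ∞ − ∞ form. Rationalising with the conjugate, the difference becomes (-4x) / (√(4*x^2 - 4*x) + 2x).
For large x the denominator behaves like 2·2x, so the quotient tends to -4/4 = -1.

-1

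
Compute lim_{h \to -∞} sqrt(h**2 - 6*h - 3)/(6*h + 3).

-1/6

For large |h|, √(h^2 - 6*h - 3) ≈ √1·|h| and the denominator ≈ 6h.
Since h → −∞, |h| = −h, giving −√1/(6) = -1/6.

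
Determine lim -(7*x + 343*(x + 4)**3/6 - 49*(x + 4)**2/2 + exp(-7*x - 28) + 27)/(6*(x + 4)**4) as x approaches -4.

-2401/144

Direct substitution gives 0/0.
Apply L'Hôpital: lim (-49*x + 343*(x + 4)^2/2 - 7*e^(-7*x - 28) - 189)/(-24*(x + 4)^3), still 0/0.
Apply L'Hôpital: lim (343*x + 49*e^(-7*x - 28) + 1323)/(-72*(x + 4)^2), still 0/0.
Apply L'Hôpital: lim (343 - 343*e^(-7*x - 28))/(-144*x - 576), still 0/0.
After 4 applications of L'Hôpital's rule the quotient is (2401*e^(-7*x - 28))/(-144); substituting x = -4 gives -2401/144.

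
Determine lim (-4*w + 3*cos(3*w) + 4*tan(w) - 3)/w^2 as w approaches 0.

-27/2

Substitution gives 0/0 (the numerator vanishes to order 2).
Expand each term to order w^2: the coefficient of w^2 in 4·tan(w) is 0 and in 3·cos(3w) is -27/2.
Lower-order terms cancel with the polynomial part, so the numerator is (-27/2)·w^2 + o(w^2), and the limit is (-27/2)/(1) = -27/2.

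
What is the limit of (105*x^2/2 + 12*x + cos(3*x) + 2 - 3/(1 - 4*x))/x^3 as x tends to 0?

Substitution gives 0/0 (the numerator vanishes to order 3).
Expand each term to order x^3: the coefficient of x^3 in -3·1/(1 - 4x) is -192 and in cos(3x) is 0.
Lower-order terms cancel with the polynomial part, so the numerator is (-192)·x^3 + o(x^3), and the limit is (-192)/(1) = -192.

-192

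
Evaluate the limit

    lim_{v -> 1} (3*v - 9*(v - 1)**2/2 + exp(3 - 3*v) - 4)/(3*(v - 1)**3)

Direct substitution gives 0/0.
Apply L'Hôpital: lim (-9*v - 3*e^(3 - 3*v) + 12)/(9*(v - 1)^2), still 0/0.
Apply L'Hôpital: lim (9*e^(3 - 3*v) - 9)/(18*v - 18), still 0/0.
After 3 applications of L'Hôpital's rule the quotient is (-27*e^(3 - 3*v))/(18); substituting v = 1 gives -3/2.

-3/2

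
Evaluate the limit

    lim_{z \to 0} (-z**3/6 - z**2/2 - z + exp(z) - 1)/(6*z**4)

Direct substitution gives 0/0.
Apply L'Hôpital: lim (-z^2/2 - z + e^(z) - 1)/(24*z^3), still 0/0.
Apply L'Hôpital: lim (-z + e^(z) - 1)/(72*z^2), still 0/0.
Apply L'Hôpital: lim (e^(z) - 1)/(144*z), still 0/0.
After 4 applications of L'Hôpital's rule the quotient is (e^(z))/(144); substituting z = 0 gives 1/144.

1/144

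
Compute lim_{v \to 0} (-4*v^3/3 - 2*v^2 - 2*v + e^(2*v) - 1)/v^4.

Direct substitution gives 0/0.
Apply L'Hôpital: lim (-4*v^2 - 4*v + 2*e^(2*v) - 2)/(4*v^3), still 0/0.
Apply L'Hôpital: lim (-8*v + 4*e^(2*v) - 4)/(12*v^2), still 0/0.
Apply L'Hôpital: lim (8*e^(2*v) - 8)/(24*v), still 0/0.
After 4 applications of L'Hôpital's rule the quotient is (16*e^(2*v))/(24); substituting v = 0 gives 2/3.

2/3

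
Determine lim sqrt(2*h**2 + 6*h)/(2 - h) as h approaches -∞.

√(2)

For large |h|, √(2*h^2 + 6*h) ≈ √2·|h| and the denominator ≈ -h.
Since h → −∞, |h| = −h, giving −√2/(-1) = √(2).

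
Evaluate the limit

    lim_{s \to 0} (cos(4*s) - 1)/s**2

-8

Direct substitution gives 0/0.
Apply L'Hôpital: lim (-4*sin(4*s))/(2*s), still 0/0.
After 2 applications of L'Hôpital's rule the quotient is (-16*cos(4*s))/(2); substituting s = 0 gives -8.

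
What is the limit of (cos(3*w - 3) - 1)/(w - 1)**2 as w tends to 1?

Direct substitution gives 0/0.
Apply L'Hôpital: lim (-3*sin(3*w - 3))/(2*w - 2), still 0/0.
After 2 applications of L'Hôpital's rule the quotient is (-9*cos(3*w - 3))/(2); substituting w = 1 gives -9/2.

-9/2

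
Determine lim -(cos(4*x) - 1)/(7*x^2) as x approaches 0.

Direct substitution gives 0/0.
Apply L'Hôpital: lim (-4*sin(4*x))/(-14*x), still 0/0.
After 2 applications of L'Hôpital's rule the quotient is (-16*cos(4*x))/(-14); substituting x = 0 gives 8/7.

8/7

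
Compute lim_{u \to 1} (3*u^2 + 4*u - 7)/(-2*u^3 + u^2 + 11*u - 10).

Since u = 1 makes numerator and denominator zero, (u - 1) divides both.
Cancelling it gives (3*u + 7)/(-2*u^2 - u + 10); now plug in u = 1 to get 10/7.

10/7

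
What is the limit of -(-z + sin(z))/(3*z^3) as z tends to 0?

Direct substitution gives 0/0.
Apply L'Hôpital: lim (cos(z) - 1)/(-9*z^2), still 0/0.
Apply L'Hôpital: lim (-sin(z))/(-18*z), still 0/0.
After 3 applications of L'Hôpital's rule the quotient is (-cos(z))/(-18); substituting z = 0 gives 1/18.

1/18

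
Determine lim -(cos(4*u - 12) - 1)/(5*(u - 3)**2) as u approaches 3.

Direct substitution gives 0/0.
Apply L'Hôpital: lim (-4*sin(4*u - 12))/(30 - 10*u), still 0/0.
After 2 applications of L'Hôpital's rule the quotient is (-16*cos(4*u - 12))/(-10); substituting u = 3 gives 8/5.

8/5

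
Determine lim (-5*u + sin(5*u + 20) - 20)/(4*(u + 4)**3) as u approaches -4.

-125/24

Direct substitution gives 0/0.
Apply L'Hôpital: lim (5*cos(5*u + 20) - 5)/(12*(u + 4)^2), still 0/0.
Apply L'Hôpital: lim (-25*sin(5*u + 20))/(24*u + 96), still 0/0.
After 3 applications of L'Hôpital's rule the quotient is (-125*cos(5*u + 20))/(24); substituting u = -4 gives -125/24.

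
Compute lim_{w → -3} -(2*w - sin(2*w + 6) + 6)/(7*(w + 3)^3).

-4/21

Direct substitution gives 0/0.
Apply L'Hôpital: lim (2 - 2*cos(2*w + 6))/(-21*(w + 3)^2), still 0/0.
Apply L'Hôpital: lim (4*sin(2*w + 6))/(-42*w - 126), still 0/0.
After 3 applications of L'Hôpital's rule the quotient is (8*cos(2*w + 6))/(-42); substituting w = -3 gives -4/21.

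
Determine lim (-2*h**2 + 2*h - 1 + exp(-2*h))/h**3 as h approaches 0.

Direct substitution gives 0/0.
Apply L'Hôpital: lim (-4*h + 2 - 2*e^(-2*h))/(3*h^2), still 0/0.
Apply L'Hôpital: lim (-4 + 4*e^(-2*h))/(6*h), still 0/0.
After 3 applications of L'Hôpital's rule the quotient is (-8*e^(-2*h))/(6); substituting h = 0 gives -4/3.

-4/3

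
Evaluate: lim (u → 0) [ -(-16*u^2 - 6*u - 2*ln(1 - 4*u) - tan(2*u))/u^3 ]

-40

Substitution gives 0/0 (the numerator vanishes to order 3).
Expand each term to order u^3: the coefficient of u^3 in −tan(2u) is -8/3 and in -2·ln(1 - 4u) is 128/3.
Lower-order terms cancel with the polynomial part, so the numerator is (40)·u^3 + o(u^3), and the limit is (40)/(-1) = -40.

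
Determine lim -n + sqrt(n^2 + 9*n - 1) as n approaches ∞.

9/2

An ∞ − ∞ form. Rationalising with the conjugate, the difference becomes (9n - 1) / (√(n^2 + 9*n - 1) + n).
For large n the denominator behaves like 2·n, so the quotient tends to 9/2 = 9/2.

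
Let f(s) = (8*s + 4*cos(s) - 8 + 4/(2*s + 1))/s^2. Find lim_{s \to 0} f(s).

14

Substitution gives 0/0; apply L'Hôpital's rule 2 times.
After differentiating numerator and denominator 2 times the quotient is (-4*cos(s) + 32/(2*s + 1)^3)/(2); at s = 0 this is 14.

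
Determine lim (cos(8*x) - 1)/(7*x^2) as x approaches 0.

-32/7

Direct substitution gives 0/0.
Apply L'Hôpital: lim (-8*sin(8*x))/(14*x), still 0/0.
After 2 applications of L'Hôpital's rule the quotient is (-64*cos(8*x))/(14); substituting x = 0 gives -32/7.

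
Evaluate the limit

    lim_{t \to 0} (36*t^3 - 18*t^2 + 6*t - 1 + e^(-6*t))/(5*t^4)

54/5

Direct substitution gives 0/0.
Apply L'Hôpital: lim (108*t^2 - 36*t + 6 - 6*e^(-6*t))/(20*t^3), still 0/0.
Apply L'Hôpital: lim (216*t - 36 + 36*e^(-6*t))/(60*t^2), still 0/0.
Apply L'Hôpital: lim (216 - 216*e^(-6*t))/(120*t), still 0/0.
After 4 applications of L'Hôpital's rule the quotient is (1296*e^(-6*t))/(120); substituting t = 0 gives 54/5.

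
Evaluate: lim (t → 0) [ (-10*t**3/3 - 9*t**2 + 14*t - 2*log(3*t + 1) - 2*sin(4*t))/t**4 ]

Substitution gives 0/0 (the numerator vanishes to order 4).
Expand each term to order t^4: the coefficient of t^4 in -2·sin(4t) is 0 and in -2·ln(1 + 3t) is 81/2.
Lower-order terms cancel with the polynomial part, so the numerator is (81/2)·t^4 + o(t^4), and the limit is (81/2)/(1) = 81/2.

81/2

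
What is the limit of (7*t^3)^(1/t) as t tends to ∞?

Base → ∞ and exponent → 0: an ∞^0 form.
Take logs: (1/t)·ln(7·t^3) = (ln 7 + 3·ln t)/t → 0.
So the limit is e^0 = 1.

1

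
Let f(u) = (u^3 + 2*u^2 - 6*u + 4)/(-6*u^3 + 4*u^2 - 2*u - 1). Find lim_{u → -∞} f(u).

-1/6

Numerator and denominator both have degree 3.
Dividing every term by u^3, all lower-order terms vanish and the limit is the ratio of leading coefficients, 1/(-6) = -1/6.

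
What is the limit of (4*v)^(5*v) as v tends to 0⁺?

Base → 0⁺ and exponent → 0⁺: a 0^0 form.
Take logs: 5v·ln(4v). This is 0·(−∞); rewriting as ln(4v)/(1/(5v)) and applying L'Hôpital gives 0.
Hence the limit is e^0 = 1.

1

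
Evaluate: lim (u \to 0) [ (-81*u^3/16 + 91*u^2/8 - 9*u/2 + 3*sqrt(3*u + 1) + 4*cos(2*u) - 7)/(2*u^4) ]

-2621/768

Substitution gives 0/0; apply L'Hôpital's rule 4 times.
After differentiating numerator and denominator 4 times the quotient is (64*cos(2*u) - 3645/(16*(3*u + 1)^(7/2)))/(48); at u = 0 this is -2621/768.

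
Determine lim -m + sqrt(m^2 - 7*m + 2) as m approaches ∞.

-7/2

This has the form ∞ − ∞. Multiply and divide by the conjugate √(m^2 - 7*m + 2) + m.
That gives (-7m + 2) / (√(m^2 - 7*m + 2) + m).
Divide numerator and denominator by m: the limit is -7/(2·1) = -7/2.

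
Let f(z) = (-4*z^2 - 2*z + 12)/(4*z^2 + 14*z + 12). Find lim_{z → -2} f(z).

At z = -2 both the top and bottom vanish — a removable singularity. Factoring out (z + 2) from each leaves (6 - 4*z)/(4*z + 6), which at z = -2 equals -7.

-7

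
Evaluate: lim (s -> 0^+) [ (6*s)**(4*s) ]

1

Base → 0⁺ and exponent → 0⁺: a 0^0 form.
Take logs: 4s·ln(6s). This is 0·(−∞); rewriting as ln(6s)/(1/(4s)) and applying L'Hôpital gives 0.
Hence the limit is e^0 = 1.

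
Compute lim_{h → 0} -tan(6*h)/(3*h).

Substitution gives 0/0.
Since tan(u)/u → 1 as u → 0, tan(6h)/(6h) → 1 and the limit is 6/(-3) = -2.

-2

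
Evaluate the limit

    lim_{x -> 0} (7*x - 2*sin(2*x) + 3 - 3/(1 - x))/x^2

Substitution gives 0/0; apply L'Hôpital's rule 2 times.
After differentiating numerator and denominator 2 times the quotient is (8*sin(2*x) + 6/(x - 1)^3)/(2); at x = 0 this is -3.

-3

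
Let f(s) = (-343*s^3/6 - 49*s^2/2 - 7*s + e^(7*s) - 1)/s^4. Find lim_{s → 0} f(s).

2401/24

Direct substitution gives 0/0.
Apply L'Hôpital: lim (-343*s^2/2 - 49*s + 7*e^(7*s) - 7)/(4*s^3), still 0/0.
Apply L'Hôpital: lim (-343*s + 49*e^(7*s) - 49)/(12*s^2), still 0/0.
Apply L'Hôpital: lim (343*e^(7*s) - 343)/(24*s), still 0/0.
After 4 applications of L'Hôpital's rule the quotient is (2401*e^(7*s))/(24); substituting s = 0 gives 2401/24.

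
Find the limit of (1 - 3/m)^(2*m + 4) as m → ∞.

The base → 1 and the exponent → ∞: a 1^∞ form.
Take logarithms: (2m + 4)·ln(1 - 3/m). Since ln(1+u) ~ u for small u, this behaves like (2m)·(-3/m) → -6.
So the limit is e^(-6).

e^(-6)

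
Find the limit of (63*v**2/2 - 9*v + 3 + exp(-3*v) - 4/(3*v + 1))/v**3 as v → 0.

Substitution gives 0/0; apply L'Hôpital's rule 3 times.
After differentiating numerator and denominator 3 times the quotient is (-27*e^(-3*v) + 648/(3*v + 1)^4)/(6); at v = 0 this is 207/2.

207/2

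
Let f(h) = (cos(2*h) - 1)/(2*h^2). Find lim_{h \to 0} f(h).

-1

Direct substitution gives 0/0.
Apply L'Hôpital: lim (-2*sin(2*h))/(4*h), still 0/0.
After 2 applications of L'Hôpital's rule the quotient is (-4*cos(2*h))/(4); substituting h = 0 gives -1.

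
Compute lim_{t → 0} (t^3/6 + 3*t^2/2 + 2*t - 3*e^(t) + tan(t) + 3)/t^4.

Substitution gives 0/0 (the numerator vanishes to order 4).
Expand each term to order t^4: the coefficient of t^4 in tan(t) is 0 and in -3·e^(t) is -1/8.
Lower-order terms cancel with the polynomial part, so the numerator is (-1/8)·t^4 + o(t^4), and the limit is (-1/8)/(1) = -1/8.

-1/8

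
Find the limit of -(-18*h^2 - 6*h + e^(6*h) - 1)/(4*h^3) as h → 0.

-9

Direct substitution gives 0/0.
Apply L'Hôpital: lim (-36*h + 6*e^(6*h) - 6)/(-12*h^2), still 0/0.
Apply L'Hôpital: lim (36*e^(6*h) - 36)/(-24*h), still 0/0.
After 3 applications of L'Hôpital's rule the quotient is (216*e^(6*h))/(-24); substituting h = 0 gives -9.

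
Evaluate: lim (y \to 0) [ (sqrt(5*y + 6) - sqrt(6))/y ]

5*√(6)/12

Substitution gives 0/0. Multiply numerator and denominator by the conjugate √(6 + 5y) + √6.
The numerator becomes (6 + 5y) − 6 = 5y, so the expression simplifies to 5/(√(6 + 5y) + √6).
Letting y → 0 gives 5/(2√6) = 5*√(6)/12.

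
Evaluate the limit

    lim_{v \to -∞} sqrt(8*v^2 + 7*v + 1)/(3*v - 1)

-2*√(2)/3

For large |v|, √(8*v^2 + 7*v + 1) ≈ √8·|v| and the denominator ≈ 3v.
Since v → −∞, |v| = −v, giving −√8/(3) = -2*√(2)/3.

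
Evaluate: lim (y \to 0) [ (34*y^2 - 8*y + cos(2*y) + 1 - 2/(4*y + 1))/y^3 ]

Substitution gives 0/0 (the numerator vanishes to order 3).
Expand each term to order y^3: the coefficient of y^3 in cos(2y) is 0 and in -2·1/(1 + 4y) is 128.
Lower-order terms cancel with the polynomial part, so the numerator is (128)·y^3 + o(y^3), and the limit is (128)/(1) = 128.

128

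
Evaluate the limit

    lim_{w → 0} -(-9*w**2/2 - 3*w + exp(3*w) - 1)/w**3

Direct substitution gives 0/0.
Apply L'Hôpital: lim (-9*w + 3*e^(3*w) - 3)/(-3*w^2), still 0/0.
Apply L'Hôpital: lim (9*e^(3*w) - 9)/(-6*w), still 0/0.
After 3 applications of L'Hôpital's rule the quotient is (27*e^(3*w))/(-6); substituting w = 0 gives -9/2.

-9/2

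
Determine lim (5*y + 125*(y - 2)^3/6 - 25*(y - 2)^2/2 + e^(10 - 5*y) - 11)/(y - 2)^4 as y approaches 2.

Direct substitution gives 0/0.
Apply L'Hôpital: lim (-25*y + 125*(y - 2)^2/2 - 5*e^(10 - 5*y) + 55)/(4*(y - 2)^3), still 0/0.
Apply L'Hôpital: lim (125*y + 25*e^(10 - 5*y) - 275)/(12*(y - 2)^2), still 0/0.
Apply L'Hôpital: lim (125 - 125*e^(10 - 5*y))/(24*y - 48), still 0/0.
After 4 applications of L'Hôpital's rule the quotient is (625*e^(10 - 5*y))/(24); substituting y = 2 gives 625/24.

625/24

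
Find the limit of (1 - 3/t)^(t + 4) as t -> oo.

The base → 1 and the exponent → ∞: a 1^∞ form.
Take logarithms: (t + 4)·ln(1 - 3/t). Since ln(1+u) ~ u for small u, this behaves like (t)·(-3/t) → -3.
So the limit is e^(-3).

e^(-3)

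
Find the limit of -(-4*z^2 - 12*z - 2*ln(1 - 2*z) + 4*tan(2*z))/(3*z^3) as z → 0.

Substitution gives 0/0 (the numerator vanishes to order 3).
Expand each term to order z^3: the coefficient of z^3 in 4·tan(2z) is 32/3 and in -2·ln(1 - 2z) is 16/3.
Lower-order terms cancel with the polynomial part, so the numerator is (16)·z^3 + o(z^3), and the limit is (16)/(-3) = -16/3.

-16/3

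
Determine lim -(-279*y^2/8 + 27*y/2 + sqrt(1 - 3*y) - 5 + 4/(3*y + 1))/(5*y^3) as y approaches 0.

Substitution gives 0/0 (the numerator vanishes to order 3).
Expand each term to order y^3: the coefficient of y^3 in 4·1/(1 + 3y) is -108 and in √(1 - 3y) is -27/16.
Lower-order terms cancel with the polynomial part, so the numerator is (-1755/16)·y^3 + o(y^3), and the limit is (-1755/16)/(-5) = 351/16.

351/16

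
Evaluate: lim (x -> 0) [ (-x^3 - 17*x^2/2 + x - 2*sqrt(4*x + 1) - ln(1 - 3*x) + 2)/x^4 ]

161/4

Substitution gives 0/0; apply L'Hôpital's rule 4 times.
After differentiating numerator and denominator 4 times the quotient is (480/(4*x + 1)^(7/2) + 486/(3*x - 1)^4)/(24); at x = 0 this is 161/4.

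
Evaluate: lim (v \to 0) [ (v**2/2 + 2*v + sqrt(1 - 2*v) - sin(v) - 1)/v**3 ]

-1/3

Substitution gives 0/0; apply L'Hôpital's rule 3 times.
After differentiating numerator and denominator 3 times the quotient is (cos(v) - 3/(1 - 2*v)^(5/2))/(6); at v = 0 this is -1/3.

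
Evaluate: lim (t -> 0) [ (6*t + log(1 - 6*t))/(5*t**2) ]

Direct substitution gives 0/0.
Apply L'Hôpital: lim (6 - 6/(1 - 6*t))/(10*t), still 0/0.
After 2 applications of L'Hôpital's rule the quotient is (-36/(1 - 6*t)^2)/(10); substituting t = 0 gives -18/5.

-18/5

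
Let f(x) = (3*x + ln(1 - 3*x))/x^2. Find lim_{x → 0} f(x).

Direct substitution gives 0/0.
Apply L'Hôpital: lim (3 - 3/(1 - 3*x))/(2*x), still 0/0.
After 2 applications of L'Hôpital's rule the quotient is (-9/(1 - 3*x)^2)/(2); substituting x = 0 gives -9/2.

-9/2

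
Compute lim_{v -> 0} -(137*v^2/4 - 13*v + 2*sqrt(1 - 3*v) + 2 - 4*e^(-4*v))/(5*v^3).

-943/120

Substitution gives 0/0 (the numerator vanishes to order 3).
Expand each term to order v^3: the coefficient of v^3 in 2·√(1 - 3v) is -27/8 and in -4·e^(-4v) is 128/3.
Lower-order terms cancel with the polynomial part, so the numerator is (943/24)·v^3 + o(v^3), and the limit is (943/24)/(-5) = -943/120.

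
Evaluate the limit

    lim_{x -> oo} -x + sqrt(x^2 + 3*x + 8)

3/2

This has the form ∞ − ∞. Multiply and divide by the conjugate √(x^2 + 3*x + 8) + x.
That gives (3x + 8) / (√(x^2 + 3*x + 8) + x).
Divide numerator and denominator by x: the limit is 3/(2·1) = 3/2.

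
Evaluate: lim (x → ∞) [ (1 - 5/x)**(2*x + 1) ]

e^(-10)

Write it as [(1 - 5/x)^x]^(2) · (1 - 5/x)^(1). The bracketed term tends to e^(-5) and the second factor to 1, so the limit is e^(-10).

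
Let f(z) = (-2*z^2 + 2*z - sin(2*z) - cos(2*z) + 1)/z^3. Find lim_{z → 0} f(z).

Substitution gives 0/0; apply L'Hôpital's rule 3 times.
After differentiating numerator and denominator 3 times the quotient is (8*sqrt(2)*cos(2*z + pi/4))/(6); at z = 0 this is 4/3.

4/3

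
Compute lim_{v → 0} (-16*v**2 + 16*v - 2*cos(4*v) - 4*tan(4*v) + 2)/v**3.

-256/3

Substitution gives 0/0; apply L'Hôpital's rule 3 times.
After differentiating numerator and denominator 3 times the quotient is (-128*sin(4*v) - 1536*tan(4*v)^4 - 2048*tan(4*v)^2 - 512)/(6); at v = 0 this is -256/3.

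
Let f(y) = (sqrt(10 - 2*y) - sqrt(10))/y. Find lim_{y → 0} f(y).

-√(10)/10

A 0/0 form; rationalise with √(10 - 2y) + √10. This collapses the numerator to -2y, leaving -2/(√(10 - 2y) + √10) → -2/(2√10) = -√(10)/10.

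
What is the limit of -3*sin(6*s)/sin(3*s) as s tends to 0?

Substitution gives 0/0.
Divide numerator and denominator by s: sin(6s)/s → 6 and sin(3s)/s → 3, so the limit is -3·6/3 = -6.

-6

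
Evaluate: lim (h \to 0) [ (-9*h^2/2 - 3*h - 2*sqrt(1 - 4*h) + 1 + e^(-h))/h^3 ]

47/6

Substitution gives 0/0; apply L'Hôpital's rule 3 times.
After differentiating numerator and denominator 3 times the quotient is (-e^(-h) + 48/(1 - 4*h)^(5/2))/(6); at h = 0 this is 47/6.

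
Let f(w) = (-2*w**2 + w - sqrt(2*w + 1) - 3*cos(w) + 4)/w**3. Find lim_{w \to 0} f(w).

-1/2

Substitution gives 0/0 (the numerator vanishes to order 3).
Expand each term to order w^3: the coefficient of w^3 in −√(1 + 2w) is -1/2 and in -3·cos(w) is 0.
Lower-order terms cancel with the polynomial part, so the numerator is (-1/2)·w^3 + o(w^3), and the limit is (-1/2)/(1) = -1/2.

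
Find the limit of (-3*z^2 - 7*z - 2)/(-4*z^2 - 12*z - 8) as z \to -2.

Direct substitution gives 0/0, so factor. Both numerator and denominator have (z + 2) as a factor.
After cancelling, the expression reduces to (-3*z - 1)/(-4*z - 4).
Substituting z = -2 gives 5/4.

5/4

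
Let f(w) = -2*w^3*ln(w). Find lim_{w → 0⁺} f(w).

This is a 0·(−∞) form. Rewrite as -2·ln(w) / w^(−3) and apply L'Hôpital:
the derivative quotient is -2·(1/w) / (−3·w^(−4)) = (2/3)·w^3 → 0.

0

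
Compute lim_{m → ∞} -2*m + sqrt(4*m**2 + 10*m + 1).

An ∞ − ∞ form. Rationalising with the conjugate, the difference becomes (10m + 1) / (√(4*m^2 + 10*m + 1) + 2m).
For large m the denominator behaves like 2·2m, so the quotient tends to 10/4 = 5/2.

5/2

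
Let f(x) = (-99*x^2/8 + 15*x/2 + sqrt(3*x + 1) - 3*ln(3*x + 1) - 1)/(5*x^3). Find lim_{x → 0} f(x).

-81/16

Substitution gives 0/0 (the numerator vanishes to order 3).
Expand each term to order x^3: the coefficient of x^3 in √(1 + 3x) is 27/16 and in -3·ln(1 + 3x) is -27.
Lower-order terms cancel with the polynomial part, so the numerator is (-405/16)·x^3 + o(x^3), and the limit is (-405/16)/(5) = -81/16.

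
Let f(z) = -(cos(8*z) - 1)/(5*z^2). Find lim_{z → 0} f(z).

32/5

Direct substitution gives 0/0.
Apply L'Hôpital: lim (-8*sin(8*z))/(-10*z), still 0/0.
After 2 applications of L'Hôpital's rule the quotient is (-64*cos(8*z))/(-10); substituting z = 0 gives 32/5.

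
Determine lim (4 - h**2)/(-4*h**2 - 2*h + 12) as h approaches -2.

2/7

Since h = -2 makes numerator and denominator zero, (h + 2) divides both.
Cancelling it gives (2 - h)/(6 - 4*h); now plug in h = -2 to get 2/7.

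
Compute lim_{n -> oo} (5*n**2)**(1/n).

1

Base → ∞ and exponent → 0: an ∞^0 form.
Take logs: (1/n)·ln(5·n^2) = (ln 5 + 2·ln n)/n → 0.
So the limit is e^0 = 1.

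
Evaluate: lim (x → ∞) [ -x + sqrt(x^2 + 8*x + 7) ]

This has the form ∞ − ∞. Multiply and divide by the conjugate √(x^2 + 8*x + 7) + x.
That gives (8x + 7) / (√(x^2 + 8*x + 7) + x).
Divide numerator and denominator by x: the limit is 8/(2·1) = 4.

4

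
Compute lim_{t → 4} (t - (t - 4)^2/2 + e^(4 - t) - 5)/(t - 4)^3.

-1/6

Direct substitution gives 0/0.
Apply L'Hôpital: lim (-t - e^(4 - t) + 5)/(3*(t - 4)^2), still 0/0.
Apply L'Hôpital: lim (e^(4 - t) - 1)/(6*t - 24), still 0/0.
After 3 applications of L'Hôpital's rule the quotient is (-e^(4 - t))/(6); substituting t = 4 gives -1/6.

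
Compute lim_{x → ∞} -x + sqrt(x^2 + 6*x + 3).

This has the form ∞ − ∞. Multiply and divide by the conjugate √(x^2 + 6*x + 3) + x.
That gives (6x + 3) / (√(x^2 + 6*x + 3) + x).
Divide numerator and denominator by x: the limit is 6/(2·1) = 3.

3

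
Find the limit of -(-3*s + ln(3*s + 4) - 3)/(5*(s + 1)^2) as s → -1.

Direct substitution gives 0/0.
Apply L'Hôpital: lim (-3 + 3/(3*s + 4))/(-10*s - 10), still 0/0.
After 2 applications of L'Hôpital's rule the quotient is (-9/(3*s + 4)^2)/(-10); substituting s = -1 gives 9/10.

9/10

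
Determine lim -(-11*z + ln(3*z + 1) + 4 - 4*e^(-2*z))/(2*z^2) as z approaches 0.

25/4

Substitution gives 0/0; apply L'Hôpital's rule 2 times.
After differentiating numerator and denominator 2 times the quotient is (-16*e^(-2*z) - 9/(3*z + 1)^2)/(-4); at z = 0 this is 25/4.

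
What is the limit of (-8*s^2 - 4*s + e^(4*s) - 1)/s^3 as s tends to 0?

32/3

Direct substitution gives 0/0.
Apply L'Hôpital: lim (-16*s + 4*e^(4*s) - 4)/(3*s^2), still 0/0.
Apply L'Hôpital: lim (16*e^(4*s) - 16)/(6*s), still 0/0.
After 3 applications of L'Hôpital's rule the quotient is (64*e^(4*s))/(6); substituting s = 0 gives 32/3.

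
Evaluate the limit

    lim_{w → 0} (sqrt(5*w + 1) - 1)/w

A 0/0 form; rationalise with √(1 + 5w) + √1. This collapses the numerator to 5w, leaving 5/(√(1 + 5w) + √1) → 5/(2√1) = 5/2.

5/2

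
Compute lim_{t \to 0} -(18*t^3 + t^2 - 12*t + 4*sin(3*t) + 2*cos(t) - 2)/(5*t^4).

-1/60

Substitution gives 0/0 (the numerator vanishes to order 4).
Expand each term to order t^4: the coefficient of t^4 in 2·cos(t) is 1/12 and in 4·sin(3t) is 0.
Lower-order terms cancel with the polynomial part, so the numerator is (1/12)·t^4 + o(t^4), and the limit is (1/12)/(-5) = -1/60.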